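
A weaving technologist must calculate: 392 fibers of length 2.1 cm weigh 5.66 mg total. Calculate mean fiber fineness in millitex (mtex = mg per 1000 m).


Formula: fineness (mtex) = mass (mg) / total length (km) = (mass_mg / total_length_m) * 1000
Step 1: Convert fiber length: 2.1 cm = 0.021 m
Step 2: Total fiber length = 392 * 0.021 = 8.232 m
Step 3: Linear density = 5.66 mg / 8.232 m = 0.6876 mg/m
Step 4: fineness = 0.6876 * 1000 = 687.6 mtex

687.6 mtex


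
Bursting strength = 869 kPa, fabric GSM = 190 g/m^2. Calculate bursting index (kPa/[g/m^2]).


Formula: Bursting Index = Bursting Strength / Fabric GSM
BI = 869 kPa / 190 g/m^2
BI = 4.574 kPa/(g/m^2)

4.574 kPa/(g/m^2)


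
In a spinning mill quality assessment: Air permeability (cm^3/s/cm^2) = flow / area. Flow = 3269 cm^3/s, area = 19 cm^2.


Formula: Air Permeability = Airflow / Test Area
AP = 3269 cm^3/s / 19 cm^2
AP = 172.1 cm^3/s/cm^2

172.1 cm^3/s/cm^2


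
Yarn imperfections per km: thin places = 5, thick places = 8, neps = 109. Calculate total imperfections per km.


Formula: Total = thin places + thick places + neps
Total = 5 + 8 + 109
Total = 122 imperfections/km

122 imperfections/km


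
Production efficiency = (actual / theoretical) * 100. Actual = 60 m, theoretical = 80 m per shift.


Formula: Efficiency% = (Actual output / Theoretical output) * 100
Efficiency% = (60 / 80) * 100
Efficiency% = 0.75 * 100 = 75.0%

75.0%


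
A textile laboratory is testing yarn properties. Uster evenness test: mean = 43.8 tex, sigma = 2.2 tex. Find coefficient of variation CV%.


Formula: CV% = (standard deviation / mean) * 100
Step 1: Ratio = 2.2 / 43.8 = 0.050228
Step 2: CV% = 0.050228 * 100 = 5.0228% ≈ 5.0%

5.0%


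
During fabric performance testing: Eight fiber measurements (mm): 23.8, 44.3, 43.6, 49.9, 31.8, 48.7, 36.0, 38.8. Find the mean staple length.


Formula: Mean = sum of lengths / count
Sum = 23.8 + 44.3 + 43.6 + 49.9 + 31.8 + 48.7 + 36.0 + 38.8
Sum = 316.9 mm
Mean = 316.9 / 8 = 39.61 mm

39.61 mm


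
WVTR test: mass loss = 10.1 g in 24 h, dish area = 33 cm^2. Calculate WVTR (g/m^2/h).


Formula: WVTR = mass_loss / (area * time)
Step 1: Convert area: 33 cm^2 = 0.0033 m^2
Step 2: WVTR = 10.1 g / (0.0033 m^2 * 24 h)
Step 3: WVTR = 10.1 / 0.0792 = 127.5 g/m^2/h

127.5 g/m^2/h


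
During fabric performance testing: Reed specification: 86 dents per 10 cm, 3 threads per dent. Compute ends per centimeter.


Formula: EPC = (dents per 10 cm * ends per dent) / 10
Step 1: Total ends per 10 cm = 86 * 3 = 258
Step 2: EPC = 258 / 10 = 25.8 ends/cm

25.8 ends/cm


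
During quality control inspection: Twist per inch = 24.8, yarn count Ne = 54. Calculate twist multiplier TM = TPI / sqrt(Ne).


Formula: TM = TPI / sqrt(Ne)
Step 1: sqrt(Ne) = sqrt(54) = 7.3485
Step 2: TM = 24.8 / 7.3485 = 3.37

3.37 TM


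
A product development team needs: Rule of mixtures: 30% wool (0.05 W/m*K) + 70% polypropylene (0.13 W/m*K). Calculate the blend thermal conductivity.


Formula: Blend property = (fraction_A * property_A) + (fraction_B * property_B)
Step 1: Contribution A = 30/100 * 0.05 W/m*K = 0.015 W/m*K
Step 2: Contribution B = 70/100 * 0.13 W/m*K = 0.091 W/m*K
Step 3: Blend thermal conductivity = 0.015 + 0.091 = 0.106 W/m*K

0.106 W/m*K


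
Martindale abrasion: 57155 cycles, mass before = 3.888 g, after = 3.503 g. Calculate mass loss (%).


Formula: Mass loss% = ((m_before - m_after) / m_before) * 100
Step 1: Mass loss = 3.888 - 3.503 = 0.385 g
Step 2: Ratio = 0.385 / 3.888 = 0.0990226
Step 3: Mass loss% = 0.0990226 * 100 = 9.90226% ≈ 9.90%

9.90%


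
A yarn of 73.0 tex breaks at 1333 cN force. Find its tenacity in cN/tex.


Formula: Tenacity = Breaking force / Linear density
Tenacity = 1333 cN / 73.0 tex
Tenacity = 18.26 cN/tex

18.26 cN/tex


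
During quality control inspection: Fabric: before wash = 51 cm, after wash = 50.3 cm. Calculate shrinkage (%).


Formula: Shrinkage% = ((L_before - L_after) / L_before) * 100
Step 1: Shrinkage = 51 - 50.3 = 0.7 cm
Step 2: Shrinkage% = (0.7 / 51) * 100
Step 3: Shrinkage% = 0.013725 * 100 = 1.3725% ≈ 1.4%

1.4%


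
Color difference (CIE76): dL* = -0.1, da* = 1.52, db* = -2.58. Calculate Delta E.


Formula: Delta E = sqrt(dL*^2 + da*^2 + db*^2)
Step 1: dL*^2 = (-0.1)^2 = 0.01
Step 2: da*^2 = 1.52^2 = 2.3104
Step 3: db*^2 = (-2.58)^2 = 6.6564
Step 4: Sum = 0.01 + 2.3104 + 6.6564 = 8.9768
Step 5: Delta E = sqrt(8.9768) = 3.0

3.0 Delta E


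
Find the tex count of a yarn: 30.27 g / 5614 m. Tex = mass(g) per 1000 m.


Formula: Tex = (mass_g / length_m) * 1000
Substituting: Tex = (30.27 / 5614) * 1000
Intermediate: 30.27 / 5614 = 0.00539188 g/m
Tex = 0.00539188 * 1000 = 5.39 tex

5.39 tex


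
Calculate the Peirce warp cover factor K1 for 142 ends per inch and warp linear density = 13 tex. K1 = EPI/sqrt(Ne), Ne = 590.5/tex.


Formula: K1 = EPI / sqrt(Ne), with Ne = 590.5 / tex_warp
Step 1: Ne = 590.5 / 13 = 45.423
Step 2: sqrt(Ne) = sqrt(45.423) = 6.7397
Step 3: K1 = 142 / 6.7397 = 21.1

21.1


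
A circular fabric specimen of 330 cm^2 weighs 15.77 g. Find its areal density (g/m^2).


Formula: GSM = mass_g / area_m2
Step 1: Convert area: 330 cm^2 = 330 / 10000 = 0.033 m^2
Step 2: GSM = 15.77 g / 0.033 m^2 = 477.9 g/m^2

477.9 g/m^2


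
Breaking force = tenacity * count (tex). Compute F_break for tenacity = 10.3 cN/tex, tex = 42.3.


Formula: Breaking force = Tenacity * Linear density
F = 10.3 cN/tex * 42.3 tex
F = 435.69 cN

435.69 cN


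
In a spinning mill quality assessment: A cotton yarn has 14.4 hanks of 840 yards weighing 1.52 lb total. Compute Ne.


Formula: Ne = hanks / mass_lb
Substituting: Ne = 14.4 / 1.52
Ne = 9.5

9.5 Ne


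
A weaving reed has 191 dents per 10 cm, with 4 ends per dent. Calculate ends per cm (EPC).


Formula: EPC = (dents per 10 cm * ends per dent) / 10
Step 1: Total ends per 10 cm = 191 * 4 = 764
Step 2: EPC = 764 / 10 = 76.4 ends/cm

76.4 ends/cm


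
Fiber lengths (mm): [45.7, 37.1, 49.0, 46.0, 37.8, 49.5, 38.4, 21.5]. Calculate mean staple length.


Formula: Mean = sum of lengths / count
Sum = 45.7 + 37.1 + 49.0 + 46.0 + 37.8 + 49.5 + 38.4 + 21.5
Sum = 325.0 mm
Mean = 325.0 / 8 = 40.63 mm

40.63 mm


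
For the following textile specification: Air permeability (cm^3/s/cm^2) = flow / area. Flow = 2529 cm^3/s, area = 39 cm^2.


Formula: Air Permeability = Airflow / Test Area
AP = 2529 cm^3/s / 39 cm^2
AP = 64.8 cm^3/s/cm^2

64.8 cm^3/s/cm^2


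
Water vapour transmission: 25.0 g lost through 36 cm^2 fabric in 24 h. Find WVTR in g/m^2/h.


Formula: WVTR = mass_loss / (area * time)
Step 1: Convert area: 36 cm^2 = 0.0036 m^2
Step 2: WVTR = 25.0 g / (0.0036 m^2 * 24 h)
Step 3: WVTR = 25.0 / 0.0864 = 289.4 g/m^2/h

289.4 g/m^2/h


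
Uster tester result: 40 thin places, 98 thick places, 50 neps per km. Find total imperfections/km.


Formula: Total = thin places + thick places + neps
Total = 40 + 98 + 50
Total = 188 imperfections/km

188 imperfections/km


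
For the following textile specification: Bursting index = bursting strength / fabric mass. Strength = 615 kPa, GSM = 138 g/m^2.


Formula: Bursting Index = Bursting Strength / Fabric GSM
BI = 615 kPa / 138 g/m^2
BI = 4.457 kPa/(g/m^2)

4.457 kPa/(g/m^2)


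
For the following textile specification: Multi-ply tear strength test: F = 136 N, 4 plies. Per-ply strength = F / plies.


Formula: Per-ply strength = Total force / Number of plies
Per-ply = 136 N / 4
Per-ply = 34 N

34 N


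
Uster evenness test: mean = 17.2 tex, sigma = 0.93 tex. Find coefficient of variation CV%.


Formula: CV% = (standard deviation / mean) * 100
Step 1: Ratio = 0.93 / 17.2 = 0.05407
Step 2: CV% = 0.05407 * 100 = 5.407% ≈ 5.4%

5.4%


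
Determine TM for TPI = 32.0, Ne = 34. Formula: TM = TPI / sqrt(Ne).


Formula: TM = TPI / sqrt(Ne)
Step 1: sqrt(Ne) = sqrt(34) = 5.831
Step 2: TM = 32.0 / 5.831 = 5.49

5.49 TM


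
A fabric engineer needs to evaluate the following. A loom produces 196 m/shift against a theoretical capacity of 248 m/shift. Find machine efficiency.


Formula: Efficiency% = (Actual output / Theoretical output) * 100
Efficiency% = (196 / 248) * 100
Efficiency% = 0.790323 * 100 = 79.0323% ≈ 79.0%

79.0%


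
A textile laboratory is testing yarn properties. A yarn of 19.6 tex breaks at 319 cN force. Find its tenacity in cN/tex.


Formula: Tenacity = Breaking force / Linear density
Tenacity = 319 cN / 19.6 tex
Tenacity = 16.28 cN/tex

16.28 cN/tex


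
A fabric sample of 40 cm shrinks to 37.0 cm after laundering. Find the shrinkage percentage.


Formula: Shrinkage% = ((L_before - L_after) / L_before) * 100
Step 1: Shrinkage = 40 - 37.0 = 3.0 cm
Step 2: Shrinkage% = (3.0 / 40) * 100
Step 3: Shrinkage% = 0.075 * 100 = 7.5%

7.5%


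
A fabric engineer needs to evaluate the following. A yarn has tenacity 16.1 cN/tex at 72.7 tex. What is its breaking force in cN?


Formula: Breaking force = Tenacity * Linear density
F = 16.1 cN/tex * 72.7 tex
F = 1170.47 cN

1170.47 cN


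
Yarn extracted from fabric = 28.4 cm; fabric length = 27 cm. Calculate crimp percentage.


Formula: Crimp% = ((L_yarn - L_fabric) / L_fabric) * 100
Step 1: Extension = 28.4 - 27 = 1.4 cm
Step 2: Crimp% = (1.4 / 27) * 100
Step 3: Crimp% = 0.051852 * 100 = 5.1852% ≈ 5.2%

5.2%


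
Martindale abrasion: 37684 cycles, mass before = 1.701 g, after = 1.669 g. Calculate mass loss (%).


Formula: Mass loss% = ((m_before - m_after) / m_before) * 100
Step 1: Mass loss = 1.701 - 1.669 = 0.032 g
Step 2: Ratio = 0.032 / 1.701 = 0.0188125
Step 3: Mass loss% = 0.0188125 * 100 = 1.88125% ≈ 1.88%

1.88%


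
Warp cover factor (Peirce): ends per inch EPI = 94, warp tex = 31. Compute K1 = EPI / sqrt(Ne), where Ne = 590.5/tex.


Formula: K1 = EPI / sqrt(Ne), with Ne = 590.5 / tex_warp
Step 1: Ne = 590.5 / 31 = 19.048
Step 2: sqrt(Ne) = sqrt(19.048) = 4.3644
Step 3: K1 = 94 / 4.3644 = 21.5

21.5


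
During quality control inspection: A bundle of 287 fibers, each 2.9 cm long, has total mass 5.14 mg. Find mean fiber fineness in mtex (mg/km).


Formula: fineness (mtex) = mass (mg) / total length (km) = (mass_mg / total_length_m) * 1000
Step 1: Convert fiber length: 2.9 cm = 0.029 m
Step 2: Total fiber length = 287 * 0.029 = 8.323 m
Step 3: Linear density = 5.14 mg / 8.323 m = 0.6176 mg/m
Step 4: fineness = 0.6176 * 1000 = 617.6 mtex

617.6 mtex


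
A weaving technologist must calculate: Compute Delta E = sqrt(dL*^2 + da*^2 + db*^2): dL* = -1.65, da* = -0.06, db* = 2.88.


Formula: Delta E = sqrt(dL*^2 + da*^2 + db*^2)
Step 1: dL*^2 = (-1.65)^2 = 2.7225
Step 2: da*^2 = (-0.06)^2 = 0.0036
Step 3: db*^2 = 2.88^2 = 8.2944
Step 4: Sum = 2.7225 + 0.0036 + 8.2944 = 11.0205
Step 5: Delta E = sqrt(11.0205) = 3.32

3.32 Delta E


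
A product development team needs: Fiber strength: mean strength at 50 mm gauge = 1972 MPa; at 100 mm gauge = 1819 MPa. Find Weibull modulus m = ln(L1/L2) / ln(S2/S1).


Formula: m = ln(L1/L2) / ln(S2/S1)
Step 1: ln(L1/L2) = ln(50/100) = -0.69315
Step 2: S2/S1 = 1819/1972 = 0.92241
Step 3: ln(S2/S1) = ln(0.92241) = -0.08077
Step 4: m = -0.69315 / -0.08077 = 8.58

8.58 (Weibull m)


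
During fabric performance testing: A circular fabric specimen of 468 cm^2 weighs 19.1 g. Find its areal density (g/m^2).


Formula: GSM = mass_g / area_m2
Step 1: Convert area: 468 cm^2 = 468 / 10000 = 0.0468 m^2
Step 2: GSM = 19.1 g / 0.0468 m^2 = 408.1 g/m^2

408.1 g/m^2


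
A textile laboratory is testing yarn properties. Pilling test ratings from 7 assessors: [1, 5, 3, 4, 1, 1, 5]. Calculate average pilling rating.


Formula: Mean = sum / count
Sum = 1 + 5 + 3 + 4 + 1 + 1 + 5 = 20
Mean = 20 / 7 = 2.9

2.9


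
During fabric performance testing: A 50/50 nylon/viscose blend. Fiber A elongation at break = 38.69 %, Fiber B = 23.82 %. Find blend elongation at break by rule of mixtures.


Formula: Blend property = (fraction_A * property_A) + (fraction_B * property_B)
Step 1: Contribution A = 50/100 * 38.69 % = 19.345 %
Step 2: Contribution B = 50/100 * 23.82 % = 11.91 %
Step 3: Blend elongation at break = 19.345 + 11.91 = 31.255 %

31.255 %


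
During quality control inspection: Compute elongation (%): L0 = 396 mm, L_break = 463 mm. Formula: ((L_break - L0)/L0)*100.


Formula: Elongation (%) = ((L_break - L0) / L0) * 100
Step 1: Extension = 463 - 396 = 67 mm
Step 2: Elongation = (67 / 396) * 100
Step 3: Elongation = 0.169192 * 100 = 16.9192% ≈ 16.9%

16.9%


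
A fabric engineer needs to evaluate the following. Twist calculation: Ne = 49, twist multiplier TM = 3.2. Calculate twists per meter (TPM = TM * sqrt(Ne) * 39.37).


Formula: TPM = TM * sqrt(Ne) * 39.37
Step 1: sqrt(Ne) = sqrt(49) = 7
Step 2: TM * sqrt(Ne) = 3.2 * 7 = 22.4
Step 3: TPM = 22.4 * 39.37 = 882 twists/m

882 twists/m


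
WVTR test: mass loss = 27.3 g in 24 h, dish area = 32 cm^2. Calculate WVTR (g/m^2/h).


Formula: WVTR = mass_loss / (area * time)
Step 1: Convert area: 32 cm^2 = 0.0032 m^2
Step 2: WVTR = 27.3 g / (0.0032 m^2 * 24 h)
Step 3: WVTR = 27.3 / 0.0768 = 355.5 g/m^2/h

355.5 g/m^2/h


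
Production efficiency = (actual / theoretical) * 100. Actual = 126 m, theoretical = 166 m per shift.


Formula: Efficiency% = (Actual output / Theoretical output) * 100
Efficiency% = (126 / 166) * 100
Efficiency% = 0.759036 * 100 = 75.9036% ≈ 75.9%

75.9%


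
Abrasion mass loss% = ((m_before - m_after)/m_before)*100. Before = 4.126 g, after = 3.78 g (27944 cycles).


Formula: Mass loss% = ((m_before - m_after) / m_before) * 100
Step 1: Mass loss = 4.126 - 3.78 = 0.346 g
Step 2: Ratio = 0.346 / 4.126 = 0.0838585
Step 3: Mass loss% = 0.0838585 * 100 = 8.38585% ≈ 8.39%

8.39%


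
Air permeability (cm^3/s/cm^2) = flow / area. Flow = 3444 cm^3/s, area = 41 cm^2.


Formula: Air Permeability = Airflow / Test Area
AP = 3444 cm^3/s / 41 cm^2
AP = 84.0 cm^3/s/cm^2

84.0 cm^3/s/cm^2


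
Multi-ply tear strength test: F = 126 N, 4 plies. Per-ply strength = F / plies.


Formula: Per-ply strength = Total force / Number of plies
Per-ply = 126 N / 4
Per-ply = 31.5 N

31.5 N


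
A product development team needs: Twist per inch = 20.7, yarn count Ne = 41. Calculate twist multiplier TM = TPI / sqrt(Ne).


Formula: TM = TPI / sqrt(Ne)
Step 1: sqrt(Ne) = sqrt(41) = 6.4031
Step 2: TM = 20.7 / 6.4031 = 3.23

3.23 TM


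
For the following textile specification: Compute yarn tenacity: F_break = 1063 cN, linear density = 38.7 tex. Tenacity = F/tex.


Formula: Tenacity = Breaking force / Linear density
Tenacity = 1063 cN / 38.7 tex
Tenacity = 27.47 cN/tex

27.47 cN/tex


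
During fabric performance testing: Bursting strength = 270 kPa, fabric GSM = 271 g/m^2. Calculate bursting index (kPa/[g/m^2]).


Formula: Bursting Index = Bursting Strength / Fabric GSM
BI = 270 kPa / 271 g/m^2
BI = 0.996 kPa/(g/m^2)

0.996 kPa/(g/m^2)


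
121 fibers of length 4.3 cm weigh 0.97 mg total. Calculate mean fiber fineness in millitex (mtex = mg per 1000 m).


Formula: fineness (mtex) = mass (mg) / total length (km) = (mass_mg / total_length_m) * 1000
Step 1: Convert fiber length: 4.3 cm = 0.043 m
Step 2: Total fiber length = 121 * 0.043 = 5.203 m
Step 3: Linear density = 0.97 mg / 5.203 m = 0.1864 mg/m
Step 4: fineness = 0.1864 * 1000 = 186.4 mtex

186.4 mtex


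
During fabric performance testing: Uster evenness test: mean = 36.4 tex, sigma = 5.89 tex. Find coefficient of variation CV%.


Formula: CV% = (standard deviation / mean) * 100
Step 1: Ratio = 5.89 / 36.4 = 0.161813
Step 2: CV% = 0.161813 * 100 = 16.1813% ≈ 16.2%

16.2%


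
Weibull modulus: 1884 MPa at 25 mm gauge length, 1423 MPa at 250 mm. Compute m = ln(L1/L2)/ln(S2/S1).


Formula: m = ln(L1/L2) / ln(S2/S1)
Step 1: ln(L1/L2) = ln(25/250) = -2.30259
Step 2: S2/S1 = 1423/1884 = 0.75531
Step 3: ln(S2/S1) = ln(0.75531) = -0.28063
Step 4: m = -2.30259 / -0.28063 = 8.21

8.21 (Weibull m)


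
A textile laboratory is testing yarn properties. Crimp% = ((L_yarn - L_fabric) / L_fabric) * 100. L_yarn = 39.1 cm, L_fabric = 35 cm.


Formula: Crimp% = ((L_yarn - L_fabric) / L_fabric) * 100
Step 1: Extension = 39.1 - 35 = 4.1 cm
Step 2: Crimp% = (4.1 / 35) * 100
Step 3: Crimp% = 0.117143 * 100 = 11.7143% ≈ 11.7%

11.7%


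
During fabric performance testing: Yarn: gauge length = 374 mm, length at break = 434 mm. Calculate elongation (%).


Formula: Elongation (%) = ((L_break - L0) / L0) * 100
Step 1: Extension = 434 - 374 = 60 mm
Step 2: Elongation = (60 / 374) * 100
Step 3: Elongation = 0.160428 * 100 = 16.0428% ≈ 16.0%

16.0%


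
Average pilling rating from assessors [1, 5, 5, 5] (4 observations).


Formula: Mean = sum / count
Sum = 1 + 5 + 5 + 5 = 16
Mean = 16 / 4 = 4.0

4.0


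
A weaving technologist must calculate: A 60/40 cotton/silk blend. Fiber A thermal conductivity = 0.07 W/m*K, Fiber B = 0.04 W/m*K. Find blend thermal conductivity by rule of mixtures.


Formula: Blend property = (fraction_A * property_A) + (fraction_B * property_B)
Step 1: Contribution A = 60/100 * 0.07 W/m*K = 0.042 W/m*K
Step 2: Contribution B = 40/100 * 0.04 W/m*K = 0.016 W/m*K
Step 3: Blend thermal conductivity = 0.042 + 0.016 = 0.058 W/m*K

0.058 W/m*K


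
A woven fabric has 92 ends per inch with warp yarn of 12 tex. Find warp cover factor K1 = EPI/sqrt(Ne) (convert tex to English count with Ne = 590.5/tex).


Formula: K1 = EPI / sqrt(Ne), with Ne = 590.5 / tex_warp
Step 1: Ne = 590.5 / 12 = 49.208
Step 2: sqrt(Ne) = sqrt(49.208) = 7.0148
Step 3: K1 = 92 / 7.0148 = 13.1

13.1


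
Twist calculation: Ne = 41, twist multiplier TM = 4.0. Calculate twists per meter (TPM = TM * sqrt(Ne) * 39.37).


Formula: TPM = TM * sqrt(Ne) * 39.37
Step 1: sqrt(Ne) = sqrt(41) = 6.4031
Step 2: TM * sqrt(Ne) = 4.0 * 6.4031 = 25.6124
Step 3: TPM = 25.6124 * 39.37 = 1008 twists/m

1008 twists/m


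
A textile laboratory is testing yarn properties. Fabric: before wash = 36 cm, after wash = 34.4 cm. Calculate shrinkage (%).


Formula: Shrinkage% = ((L_before - L_after) / L_before) * 100
Step 1: Shrinkage = 36 - 34.4 = 1.6 cm
Step 2: Shrinkage% = (1.6 / 36) * 100
Step 3: Shrinkage% = 0.044444 * 100 = 4.4444% ≈ 4.4%

4.4%


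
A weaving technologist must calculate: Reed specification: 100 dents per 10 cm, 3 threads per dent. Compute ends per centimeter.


Formula: EPC = (dents per 10 cm * ends per dent) / 10
Step 1: Total ends per 10 cm = 100 * 3 = 300
Step 2: EPC = 300 / 10 = 30.0 ends/cm

30.0 ends/cm


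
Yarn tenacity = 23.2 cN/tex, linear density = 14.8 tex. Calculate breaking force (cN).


Formula: Breaking force = Tenacity * Linear density
F = 23.2 cN/tex * 14.8 tex
F = 343.36 cN

343.36 cN


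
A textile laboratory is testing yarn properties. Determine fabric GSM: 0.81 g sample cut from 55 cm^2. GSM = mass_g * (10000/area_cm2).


Formula: GSM = mass_g / area_m2
Step 1: Convert area: 55 cm^2 = 55 / 10000 = 0.0055 m^2
Step 2: GSM = 0.81 g / 0.0055 m^2 = 147.3 g/m^2

147.3 g/m^2


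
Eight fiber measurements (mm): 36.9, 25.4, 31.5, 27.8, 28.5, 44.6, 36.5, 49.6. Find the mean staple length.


Formula: Mean = sum of lengths / count
Sum = 36.9 + 25.4 + 31.5 + 27.8 + 28.5 + 44.6 + 36.5 + 49.6
Sum = 280.8 mm
Mean = 280.8 / 8 = 35.10 mm

35.10 mm


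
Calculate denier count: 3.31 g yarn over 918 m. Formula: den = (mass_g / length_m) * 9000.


Formula: den = (mass_g / length_m) * 9000
Substituting: den = (3.31 / 918) * 9000
Intermediate: 3.31 / 918 = 0.00360566 g/m
den = 0.00360566 * 9000 = 32.5 denier

32.5 denier


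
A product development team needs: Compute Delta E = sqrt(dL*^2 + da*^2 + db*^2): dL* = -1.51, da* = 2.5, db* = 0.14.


Formula: Delta E = sqrt(dL*^2 + da*^2 + db*^2)
Step 1: dL*^2 = (-1.51)^2 = 2.2801
Step 2: da*^2 = 2.5^2 = 6.25
Step 3: db*^2 = 0.14^2 = 0.0196
Step 4: Sum = 2.2801 + 6.25 + 0.0196 = 8.5497
Step 5: Delta E = sqrt(8.5497) = 2.92

2.92 Delta E


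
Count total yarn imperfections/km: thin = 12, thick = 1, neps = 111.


Formula: Total = thin places + thick places + neps
Total = 12 + 1 + 111
Total = 124 imperfections/km

124 imperfections/km


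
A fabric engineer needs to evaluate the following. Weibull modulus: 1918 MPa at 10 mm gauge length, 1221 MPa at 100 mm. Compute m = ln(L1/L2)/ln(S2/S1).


Formula: m = ln(L1/L2) / ln(S2/S1)
Step 1: ln(L1/L2) = ln(10/100) = -2.30259
Step 2: S2/S1 = 1221/1918 = 0.6366
Step 3: ln(S2/S1) = ln(0.6366) = -0.45161
Step 4: m = -2.30259 / -0.45161 = 5.10

5.10 (Weibull m)


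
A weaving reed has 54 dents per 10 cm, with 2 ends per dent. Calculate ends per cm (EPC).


Formula: EPC = (dents per 10 cm * ends per dent) / 10
Step 1: Total ends per 10 cm = 54 * 2 = 108
Step 2: EPC = 108 / 10 = 10.8 ends/cm

10.8 ends/cm


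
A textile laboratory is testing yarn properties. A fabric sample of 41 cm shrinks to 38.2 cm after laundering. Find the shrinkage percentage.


Formula: Shrinkage% = ((L_before - L_after) / L_before) * 100
Step 1: Shrinkage = 41 - 38.2 = 2.8 cm
Step 2: Shrinkage% = (2.8 / 41) * 100
Step 3: Shrinkage% = 0.068293 * 100 = 6.8293% ≈ 6.8%

6.8%


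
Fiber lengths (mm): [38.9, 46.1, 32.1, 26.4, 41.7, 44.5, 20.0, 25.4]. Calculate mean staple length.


Formula: Mean = sum of lengths / count
Sum = 38.9 + 46.1 + 32.1 + 26.4 + 41.7 + 44.5 + 20.0 + 25.4
Sum = 275.1 mm
Mean = 275.1 / 8 = 34.39 mm

34.39 mm


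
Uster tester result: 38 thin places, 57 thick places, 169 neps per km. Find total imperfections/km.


Formula: Total = thin places + thick places + neps
Total = 38 + 57 + 169
Total = 264 imperfections/km

264 imperfections/km


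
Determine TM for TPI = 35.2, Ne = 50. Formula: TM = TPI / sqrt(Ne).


Formula: TM = TPI / sqrt(Ne)
Step 1: sqrt(Ne) = sqrt(50) = 7.0711
Step 2: TM = 35.2 / 7.0711 = 4.98

4.98 TM


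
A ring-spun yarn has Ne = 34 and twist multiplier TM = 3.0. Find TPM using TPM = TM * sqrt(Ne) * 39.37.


Formula: TPM = TM * sqrt(Ne) * 39.37
Step 1: sqrt(Ne) = sqrt(34) = 5.831
Step 2: TM * sqrt(Ne) = 3.0 * 5.831 = 17.493
Step 3: TPM = 17.493 * 39.37 = 689 twists/m

689 twists/m


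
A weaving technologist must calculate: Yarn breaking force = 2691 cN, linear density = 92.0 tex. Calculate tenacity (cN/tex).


Formula: Tenacity = Breaking force / Linear density
Tenacity = 2691 cN / 92.0 tex
Tenacity = 29.25 cN/tex

29.25 cN/tex


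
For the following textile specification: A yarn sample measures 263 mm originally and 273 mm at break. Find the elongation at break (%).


Formula: Elongation (%) = ((L_break - L0) / L0) * 100
Step 1: Extension = 273 - 263 = 10 mm
Step 2: Elongation = (10 / 263) * 100
Step 3: Elongation = 0.038023 * 100 = 3.8023% ≈ 3.8%

3.8%


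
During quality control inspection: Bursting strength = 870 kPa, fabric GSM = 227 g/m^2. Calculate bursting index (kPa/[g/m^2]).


Formula: Bursting Index = Bursting Strength / Fabric GSM
BI = 870 kPa / 227 g/m^2
BI = 3.833 kPa/(g/m^2)

3.833 kPa/(g/m^2)


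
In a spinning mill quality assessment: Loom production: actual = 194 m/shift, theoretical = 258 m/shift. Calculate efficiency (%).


Formula: Efficiency% = (Actual output / Theoretical output) * 100
Efficiency% = (194 / 258) * 100
Efficiency% = 0.751938 * 100 = 75.1938% ≈ 75.2%

75.2%


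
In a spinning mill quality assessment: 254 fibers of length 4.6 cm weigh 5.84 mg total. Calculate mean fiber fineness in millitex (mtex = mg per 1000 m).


Formula: fineness (mtex) = mass (mg) / total length (km) = (mass_mg / total_length_m) * 1000
Step 1: Convert fiber length: 4.6 cm = 0.046 m
Step 2: Total fiber length = 254 * 0.046 = 11.684 m
Step 3: Linear density = 5.84 mg / 11.684 m = 0.4998 mg/m
Step 4: fineness = 0.4998 * 1000 = 499.8 mtex

499.8 mtex


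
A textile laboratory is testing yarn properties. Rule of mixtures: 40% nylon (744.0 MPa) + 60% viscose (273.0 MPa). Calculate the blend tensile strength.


Formula: Blend property = (fraction_A * property_A) + (fraction_B * property_B)
Step 1: Contribution A = 40/100 * 744.0 MPa = 297.6 MPa
Step 2: Contribution B = 60/100 * 273.0 MPa = 163.8 MPa
Step 3: Blend tensile strength = 297.6 + 163.8 = 461.4 MPa

461.4 MPa


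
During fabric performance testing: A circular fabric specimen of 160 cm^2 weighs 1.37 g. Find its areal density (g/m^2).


Formula: GSM = mass_g / area_m2
Step 1: Convert area: 160 cm^2 = 160 / 10000 = 0.016 m^2
Step 2: GSM = 1.37 g / 0.016 m^2 = 85.6 g/m^2

85.6 g/m^2


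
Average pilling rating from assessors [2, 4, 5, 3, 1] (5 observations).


Formula: Mean = sum / count
Sum = 2 + 4 + 5 + 3 + 1 = 15
Mean = 15 / 5 = 3.0

3.0


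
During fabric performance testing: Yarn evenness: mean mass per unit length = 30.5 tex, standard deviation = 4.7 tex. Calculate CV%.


Formula: CV% = (standard deviation / mean) * 100
Step 1: Ratio = 4.7 / 30.5 = 0.154098
Step 2: CV% = 0.154098 * 100 = 15.4098% ≈ 15.4%

15.4%


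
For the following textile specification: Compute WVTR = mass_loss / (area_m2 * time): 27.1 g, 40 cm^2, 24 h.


Formula: WVTR = mass_loss / (area * time)
Step 1: Convert area: 40 cm^2 = 0.004 m^2
Step 2: WVTR = 27.1 g / (0.004 m^2 * 24 h)
Step 3: WVTR = 27.1 / 0.096 = 282.3 g/m^2/h

282.3 g/m^2/h


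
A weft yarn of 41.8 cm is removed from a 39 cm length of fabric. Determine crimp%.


Formula: Crimp% = ((L_yarn - L_fabric) / L_fabric) * 100
Step 1: Extension = 41.8 - 39 = 2.8 cm
Step 2: Crimp% = (2.8 / 39) * 100
Step 3: Crimp% = 0.071795 * 100 = 7.1795% ≈ 7.2%

7.2%


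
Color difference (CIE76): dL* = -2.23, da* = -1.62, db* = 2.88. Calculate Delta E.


Formula: Delta E = sqrt(dL*^2 + da*^2 + db*^2)
Step 1: dL*^2 = (-2.23)^2 = 4.9729
Step 2: da*^2 = (-1.62)^2 = 2.6244
Step 3: db*^2 = 2.88^2 = 8.2944
Step 4: Sum = 4.9729 + 2.6244 + 8.2944 = 15.8917
Step 5: Delta E = sqrt(15.8917) = 3.99

3.99 Delta E


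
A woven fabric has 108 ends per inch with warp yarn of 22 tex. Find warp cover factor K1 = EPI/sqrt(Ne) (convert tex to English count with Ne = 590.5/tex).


Formula: K1 = EPI / sqrt(Ne), with Ne = 590.5 / tex_warp
Step 1: Ne = 590.5 / 22 = 26.841
Step 2: sqrt(Ne) = sqrt(26.841) = 5.1808
Step 3: K1 = 108 / 5.1808 = 20.8

20.8


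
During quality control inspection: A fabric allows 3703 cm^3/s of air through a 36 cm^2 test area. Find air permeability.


Formula: Air Permeability = Airflow / Test Area
AP = 3703 cm^3/s / 36 cm^2
AP = 102.9 cm^3/s/cm^2

102.9 cm^3/s/cm^2


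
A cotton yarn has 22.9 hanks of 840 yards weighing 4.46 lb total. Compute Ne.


Formula: Ne = hanks / mass_lb
Substituting: Ne = 22.9 / 4.46
Ne = 5.1

5.1 Ne


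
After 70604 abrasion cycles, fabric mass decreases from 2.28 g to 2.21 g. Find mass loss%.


Formula: Mass loss% = ((m_before - m_after) / m_before) * 100
Step 1: Mass loss = 2.28 - 2.21 = 0.07 g
Step 2: Ratio = 0.07 / 2.28 = 0.0307018
Step 3: Mass loss% = 0.0307018 * 100 = 3.07018% ≈ 3.07%

3.07%


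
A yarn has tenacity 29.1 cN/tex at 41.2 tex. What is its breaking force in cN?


Formula: Breaking force = Tenacity * Linear density
F = 29.1 cN/tex * 41.2 tex
F = 1198.92 cN

1198.92 cN


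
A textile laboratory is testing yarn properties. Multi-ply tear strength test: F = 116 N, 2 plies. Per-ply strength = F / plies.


Formula: Per-ply strength = Total force / Number of plies
Per-ply = 116 N / 2
Per-ply = 58 N

58 N


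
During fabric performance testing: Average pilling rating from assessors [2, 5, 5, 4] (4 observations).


Formula: Mean = sum / count
Sum = 2 + 5 + 5 + 4 = 16
Mean = 16 / 4 = 4.0

4.0


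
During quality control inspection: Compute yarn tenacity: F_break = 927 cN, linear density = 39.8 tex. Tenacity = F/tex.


Formula: Tenacity = Breaking force / Linear density
Tenacity = 927 cN / 39.8 tex
Tenacity = 23.29 cN/tex

23.29 cN/tex


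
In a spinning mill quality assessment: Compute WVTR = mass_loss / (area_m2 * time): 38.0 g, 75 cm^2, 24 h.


Formula: WVTR = mass_loss / (area * time)
Step 1: Convert area: 75 cm^2 = 0.0075 m^2
Step 2: WVTR = 38.0 g / (0.0075 m^2 * 24 h)
Step 3: WVTR = 38.0 / 0.18 = 211.1 g/m^2/h

211.1 g/m^2/h


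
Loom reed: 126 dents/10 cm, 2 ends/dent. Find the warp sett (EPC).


Formula: EPC = (dents per 10 cm * ends per dent) / 10
Step 1: Total ends per 10 cm = 126 * 2 = 252
Step 2: EPC = 252 / 10 = 25.2 ends/cm

25.2 ends/cm


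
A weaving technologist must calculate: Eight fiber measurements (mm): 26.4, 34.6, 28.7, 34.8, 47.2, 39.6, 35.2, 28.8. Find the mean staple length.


Formula: Mean = sum of lengths / count
Sum = 26.4 + 34.6 + 28.7 + 34.8 + 47.2 + 39.6 + 35.2 + 28.8
Sum = 275.3 mm
Mean = 275.3 / 8 = 34.41 mm

34.41 mm


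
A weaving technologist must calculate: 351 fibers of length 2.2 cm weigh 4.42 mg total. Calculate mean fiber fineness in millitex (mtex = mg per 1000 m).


Formula: fineness (mtex) = mass (mg) / total length (km) = (mass_mg / total_length_m) * 1000
Step 1: Convert fiber length: 2.2 cm = 0.022 m
Step 2: Total fiber length = 351 * 0.022 = 7.722 m
Step 3: Linear density = 4.42 mg / 7.722 m = 0.5724 mg/m
Step 4: fineness = 0.5724 * 1000 = 572.4 mtex

572.4 mtex


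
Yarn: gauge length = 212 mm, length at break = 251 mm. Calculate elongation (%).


Formula: Elongation (%) = ((L_break - L0) / L0) * 100
Step 1: Extension = 251 - 212 = 39 mm
Step 2: Elongation = (39 / 212) * 100
Step 3: Elongation = 0.183962 * 100 = 18.3962% ≈ 18.4%

18.4%


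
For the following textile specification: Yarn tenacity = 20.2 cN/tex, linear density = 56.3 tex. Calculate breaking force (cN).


Formula: Breaking force = Tenacity * Linear density
F = 20.2 cN/tex * 56.3 tex
F = 1137.26 cN

1137.26 cN


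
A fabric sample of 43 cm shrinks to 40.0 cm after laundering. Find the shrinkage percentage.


Formula: Shrinkage% = ((L_before - L_after) / L_before) * 100
Step 1: Shrinkage = 43 - 40.0 = 3.0 cm
Step 2: Shrinkage% = (3.0 / 43) * 100
Step 3: Shrinkage% = 0.069767 * 100 = 6.9767% ≈ 7.0%

7.0%


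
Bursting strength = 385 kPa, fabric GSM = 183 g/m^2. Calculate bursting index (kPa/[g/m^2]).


Formula: Bursting Index = Bursting Strength / Fabric GSM
BI = 385 kPa / 183 g/m^2
BI = 2.104 kPa/(g/m^2)

2.104 kPa/(g/m^2)


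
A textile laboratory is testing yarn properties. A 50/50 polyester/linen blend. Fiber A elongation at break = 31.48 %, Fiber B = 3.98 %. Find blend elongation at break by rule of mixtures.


Formula: Blend property = (fraction_A * property_A) + (fraction_B * property_B)
Step 1: Contribution A = 50/100 * 31.48 % = 15.74 %
Step 2: Contribution B = 50/100 * 3.98 % = 1.99 %
Step 3: Blend elongation at break = 15.74 + 1.99 = 17.73 %

17.73 %


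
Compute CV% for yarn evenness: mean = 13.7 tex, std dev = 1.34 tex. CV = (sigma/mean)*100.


Formula: CV% = (standard deviation / mean) * 100
Step 1: Ratio = 1.34 / 13.7 = 0.09781
Step 2: CV% = 0.09781 * 100 = 9.781% ≈ 9.8%

9.8%


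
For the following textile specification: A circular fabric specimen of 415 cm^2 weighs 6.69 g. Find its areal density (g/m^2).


Formula: GSM = mass_g / area_m2
Step 1: Convert area: 415 cm^2 = 415 / 10000 = 0.0415 m^2
Step 2: GSM = 6.69 g / 0.0415 m^2 = 161.2 g/m^2

161.2 g/m^2


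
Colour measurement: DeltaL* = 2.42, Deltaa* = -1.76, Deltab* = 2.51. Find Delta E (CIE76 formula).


Formula: Delta E = sqrt(dL*^2 + da*^2 + db*^2)
Step 1: dL*^2 = 2.42^2 = 5.8564
Step 2: da*^2 = (-1.76)^2 = 3.0976
Step 3: db*^2 = 2.51^2 = 6.3001
Step 4: Sum = 5.8564 + 3.0976 + 6.3001 = 15.2541
Step 5: Delta E = sqrt(15.2541) = 3.91

3.91 Delta E


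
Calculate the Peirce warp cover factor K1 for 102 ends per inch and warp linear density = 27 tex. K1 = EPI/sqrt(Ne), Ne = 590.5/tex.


Formula: K1 = EPI / sqrt(Ne), with Ne = 590.5 / tex_warp
Step 1: Ne = 590.5 / 27 = 21.87
Step 2: sqrt(Ne) = sqrt(21.87) = 4.6765
Step 3: K1 = 102 / 4.6765 = 21.8

21.8


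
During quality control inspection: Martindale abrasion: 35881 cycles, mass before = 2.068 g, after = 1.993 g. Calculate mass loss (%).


Formula: Mass loss% = ((m_before - m_after) / m_before) * 100
Step 1: Mass loss = 2.068 - 1.993 = 0.075 g
Step 2: Ratio = 0.075 / 2.068 = 0.0362669
Step 3: Mass loss% = 0.0362669 * 100 = 3.62669% ≈ 3.63%

3.63%


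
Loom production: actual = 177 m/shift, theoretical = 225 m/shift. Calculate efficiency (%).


Formula: Efficiency% = (Actual output / Theoretical output) * 100
Efficiency% = (177 / 225) * 100
Efficiency% = 0.786667 * 100 = 78.6667% ≈ 78.7%

78.7%


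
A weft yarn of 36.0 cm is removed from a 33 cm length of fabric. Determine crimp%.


Formula: Crimp% = ((L_yarn - L_fabric) / L_fabric) * 100
Step 1: Extension = 36.0 - 33 = 3.0 cm
Step 2: Crimp% = (3.0 / 33) * 100
Step 3: Crimp% = 0.090909 * 100 = 9.0909% ≈ 9.1%

9.1%


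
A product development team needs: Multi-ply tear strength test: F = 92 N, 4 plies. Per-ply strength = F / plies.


Formula: Per-ply strength = Total force / Number of plies
Per-ply = 92 N / 4
Per-ply = 23 N

23 N


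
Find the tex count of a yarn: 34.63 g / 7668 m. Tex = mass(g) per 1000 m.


Formula: Tex = (mass_g / length_m) * 1000
Substituting: Tex = (34.63 / 7668) * 1000
Intermediate: 34.63 / 7668 = 0.00451617 g/m
Tex = 0.00451617 * 1000 = 4.52 tex

4.52 tex


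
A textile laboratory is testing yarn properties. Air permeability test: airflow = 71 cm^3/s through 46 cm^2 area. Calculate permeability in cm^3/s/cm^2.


Formula: Air Permeability = Airflow / Test Area
AP = 71 cm^3/s / 46 cm^2
AP = 1.5 cm^3/s/cm^2

1.5 cm^3/s/cm^2


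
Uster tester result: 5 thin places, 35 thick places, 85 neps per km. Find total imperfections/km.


Formula: Total = thin places + thick places + neps
Total = 5 + 35 + 85
Total = 125 imperfections/km

125 imperfections/km


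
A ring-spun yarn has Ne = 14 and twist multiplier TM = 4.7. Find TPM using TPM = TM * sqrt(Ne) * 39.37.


Formula: TPM = TM * sqrt(Ne) * 39.37
Step 1: sqrt(Ne) = sqrt(14) = 3.7417
Step 2: TM * sqrt(Ne) = 4.7 * 3.7417 = 17.586
Step 3: TPM = 17.586 * 39.37 = 692 twists/m

692 twists/m


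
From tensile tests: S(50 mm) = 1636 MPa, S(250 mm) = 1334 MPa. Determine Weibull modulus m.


Formula: m = ln(L1/L2) / ln(S2/S1)
Step 1: ln(L1/L2) = ln(50/250) = -1.60944
Step 2: S2/S1 = 1334/1636 = 0.8154
Step 3: ln(S2/S1) = ln(0.8154) = -0.20408
Step 4: m = -1.60944 / -0.20408 = 7.89

7.89 (Weibull m)


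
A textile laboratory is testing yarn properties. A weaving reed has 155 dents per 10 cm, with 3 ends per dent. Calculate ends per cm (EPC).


Formula: EPC = (dents per 10 cm * ends per dent) / 10
Step 1: Total ends per 10 cm = 155 * 3 = 465
Step 2: EPC = 465 / 10 = 46.5 ends/cm

46.5 ends/cm


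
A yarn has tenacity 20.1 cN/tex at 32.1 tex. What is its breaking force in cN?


Formula: Breaking force = Tenacity * Linear density
F = 20.1 cN/tex * 32.1 tex
F = 645.21 cN

645.21 cN


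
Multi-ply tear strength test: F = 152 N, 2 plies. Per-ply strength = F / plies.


Formula: Per-ply strength = Total force / Number of plies
Per-ply = 152 N / 2
Per-ply = 76 N

76 N


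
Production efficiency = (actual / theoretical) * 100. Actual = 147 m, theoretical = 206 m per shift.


Formula: Efficiency% = (Actual output / Theoretical output) * 100
Efficiency% = (147 / 206) * 100
Efficiency% = 0.713592 * 100 = 71.3592% ≈ 71.4%

71.4%


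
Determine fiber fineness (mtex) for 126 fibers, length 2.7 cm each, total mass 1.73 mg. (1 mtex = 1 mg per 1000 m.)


Formula: fineness (mtex) = mass (mg) / total length (km) = (mass_mg / total_length_m) * 1000
Step 1: Convert fiber length: 2.7 cm = 0.027 m
Step 2: Total fiber length = 126 * 0.027 = 3.402 m
Step 3: Linear density = 1.73 mg / 3.402 m = 0.5085 mg/m
Step 4: fineness = 0.5085 * 1000 = 508.5 mtex

508.5 mtex


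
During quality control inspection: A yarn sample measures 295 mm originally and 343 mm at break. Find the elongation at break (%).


Formula: Elongation (%) = ((L_break - L0) / L0) * 100
Step 1: Extension = 343 - 295 = 48 mm
Step 2: Elongation = (48 / 295) * 100
Step 3: Elongation = 0.162712 * 100 = 16.2712% ≈ 16.3%

16.3%


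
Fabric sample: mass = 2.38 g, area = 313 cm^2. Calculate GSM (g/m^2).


Formula: GSM = mass_g / area_m2
Step 1: Convert area: 313 cm^2 = 313 / 10000 = 0.0313 m^2
Step 2: GSM = 2.38 g / 0.0313 m^2 = 76.0 g/m^2

76.0 g/m^2


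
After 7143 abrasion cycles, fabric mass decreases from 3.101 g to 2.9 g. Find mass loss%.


Formula: Mass loss% = ((m_before - m_after) / m_before) * 100
Step 1: Mass loss = 3.101 - 2.9 = 0.201 g
Step 2: Ratio = 0.201 / 3.101 = 0.0648178
Step 3: Mass loss% = 0.0648178 * 100 = 6.48178% ≈ 6.48%

6.48%


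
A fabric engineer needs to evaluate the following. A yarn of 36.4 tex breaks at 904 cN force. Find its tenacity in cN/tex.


Formula: Tenacity = Breaking force / Linear density
Tenacity = 904 cN / 36.4 tex
Tenacity = 24.84 cN/tex

24.84 cN/tex


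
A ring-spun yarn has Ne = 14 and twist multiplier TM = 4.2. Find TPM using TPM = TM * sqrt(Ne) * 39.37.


Formula: TPM = TM * sqrt(Ne) * 39.37
Step 1: sqrt(Ne) = sqrt(14) = 3.7417
Step 2: TM * sqrt(Ne) = 4.2 * 3.7417 = 15.7151
Step 3: TPM = 15.7151 * 39.37 = 619 twists/m

619 twists/m


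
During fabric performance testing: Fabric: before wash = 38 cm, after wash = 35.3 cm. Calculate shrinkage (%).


Formula: Shrinkage% = ((L_before - L_after) / L_before) * 100
Step 1: Shrinkage = 38 - 35.3 = 2.7 cm
Step 2: Shrinkage% = (2.7 / 38) * 100
Step 3: Shrinkage% = 0.071053 * 100 = 7.1053% ≈ 7.1%

7.1%


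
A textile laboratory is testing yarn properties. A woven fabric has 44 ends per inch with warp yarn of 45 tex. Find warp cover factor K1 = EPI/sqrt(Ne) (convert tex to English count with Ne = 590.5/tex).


Formula: K1 = EPI / sqrt(Ne), with Ne = 590.5 / tex_warp
Step 1: Ne = 590.5 / 45 = 13.122
Step 2: sqrt(Ne) = sqrt(13.122) = 3.6224
Step 3: K1 = 44 / 3.6224 = 12.1

12.1


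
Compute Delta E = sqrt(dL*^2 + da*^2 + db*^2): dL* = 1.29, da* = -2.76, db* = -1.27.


Formula: Delta E = sqrt(dL*^2 + da*^2 + db*^2)
Step 1: dL*^2 = 1.29^2 = 1.6641
Step 2: da*^2 = (-2.76)^2 = 7.6176
Step 3: db*^2 = (-1.27)^2 = 1.6129
Step 4: Sum = 1.6641 + 7.6176 + 1.6129 = 10.8946
Step 5: Delta E = sqrt(10.8946) = 3.3

3.3 Delta E


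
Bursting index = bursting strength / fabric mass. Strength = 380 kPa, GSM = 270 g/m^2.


Formula: Bursting Index = Bursting Strength / Fabric GSM
BI = 380 kPa / 270 g/m^2
BI = 1.407 kPa/(g/m^2)

1.407 kPa/(g/m^2)


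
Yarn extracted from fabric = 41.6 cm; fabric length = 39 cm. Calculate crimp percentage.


Formula: Crimp% = ((L_yarn - L_fabric) / L_fabric) * 100
Step 1: Extension = 41.6 - 39 = 2.6 cm
Step 2: Crimp% = (2.6 / 39) * 100
Step 3: Crimp% = 0.066667 * 100 = 6.6667% ≈ 6.7%

6.7%


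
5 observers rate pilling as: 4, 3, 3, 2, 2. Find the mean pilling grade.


Formula: Mean = sum / count
Sum = 4 + 3 + 3 + 2 + 2 = 14
Mean = 14 / 5 = 2.8

2.8


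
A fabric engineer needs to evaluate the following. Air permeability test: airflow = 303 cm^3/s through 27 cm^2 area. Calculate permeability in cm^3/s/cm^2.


Formula: Air Permeability = Airflow / Test Area
AP = 303 cm^3/s / 27 cm^2
AP = 11.2 cm^3/s/cm^2

11.2 cm^3/s/cm^2


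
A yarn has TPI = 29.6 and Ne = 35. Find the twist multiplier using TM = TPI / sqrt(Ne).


Formula: TM = TPI / sqrt(Ne)
Step 1: sqrt(Ne) = sqrt(35) = 5.9161
Step 2: TM = 29.6 / 5.9161 = 5.00

5.00 TM


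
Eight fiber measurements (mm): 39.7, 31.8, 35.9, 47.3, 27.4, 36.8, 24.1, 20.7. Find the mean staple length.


Formula: Mean = sum of lengths / count
Sum = 39.7 + 31.8 + 35.9 + 47.3 + 27.4 + 36.8 + 24.1 + 20.7
Sum = 263.7 mm
Mean = 263.7 / 8 = 32.96 mm

32.96 mm


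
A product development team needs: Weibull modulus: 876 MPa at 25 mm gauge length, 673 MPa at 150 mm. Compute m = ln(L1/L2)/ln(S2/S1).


Formula: m = ln(L1/L2) / ln(S2/S1)
Step 1: ln(L1/L2) = ln(25/150) = -1.79176
Step 2: S2/S1 = 673/876 = 0.76826
Step 3: ln(S2/S1) = ln(0.76826) = -0.26363
Step 4: m = -1.79176 / -0.26363 = 6.80

6.80 (Weibull m)
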